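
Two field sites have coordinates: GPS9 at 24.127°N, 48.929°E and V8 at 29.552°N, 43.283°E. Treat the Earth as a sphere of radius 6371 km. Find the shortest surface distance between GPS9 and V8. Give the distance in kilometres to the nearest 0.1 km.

Δφ = 5.4250°,  Δλ = -5.6460°
a = sin²(Δφ/2) + cos φ₁ cos φ₂ sin²(Δλ/2) = 0.004165
c = 2·arcsin(√a) = 0.129169 rad = 7.4008°
d = R·c = 6371 × 0.129169 = 822.9 km

822.9 km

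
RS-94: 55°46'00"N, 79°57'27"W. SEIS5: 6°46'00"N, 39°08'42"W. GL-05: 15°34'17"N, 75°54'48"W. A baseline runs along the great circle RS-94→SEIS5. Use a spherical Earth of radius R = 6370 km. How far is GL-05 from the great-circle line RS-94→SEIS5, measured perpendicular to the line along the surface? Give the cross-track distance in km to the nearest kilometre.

RS-94: φ = +55.76667°, λ = -79.95750°
SEIS5: φ = +6.76667°, λ = -39.14500°
GL-05: φ = +15.57139°, λ = -75.91333°
δ₁₃ = central angle RS-94→GL-05 = 0.703628 rad  (haversine)
θ₁₃ = bearing RS-94→GL-05 = 173.973°,  θ₁₂ = bearing RS-94→SEIS5 = 130.539°
dₓₜ = R·arcsin(sin δ₁₃ · sin(θ₁₃ − θ₁₂)) = 6370·arcsin(0.64699·sin(43.434°)) = 2936.362 km
|dₓₜ| = 2936.362 km

2936 km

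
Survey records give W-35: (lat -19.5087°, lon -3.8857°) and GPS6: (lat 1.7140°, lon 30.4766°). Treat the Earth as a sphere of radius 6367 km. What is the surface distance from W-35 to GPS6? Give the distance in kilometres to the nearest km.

4428 km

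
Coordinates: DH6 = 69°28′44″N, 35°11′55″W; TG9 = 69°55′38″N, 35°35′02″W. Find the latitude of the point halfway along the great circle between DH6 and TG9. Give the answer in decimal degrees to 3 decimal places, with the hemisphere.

DH6: φ = +69.47889°, λ = -35.19861°
TG9: φ = +69.92722°, λ = -35.58389°
Bx = cos φ₂ cos Δλ = 0.343206,  By = cos φ₂ sin Δλ = -0.002308
φₘ = atan2(sin φ₁ + sin φ₂, √((cos φ₁ + Bx)² + By²)) = 69.70316°
λₘ = λ₁ + atan2(By, cos φ₁ + Bx) = -35.38921°

69.703°N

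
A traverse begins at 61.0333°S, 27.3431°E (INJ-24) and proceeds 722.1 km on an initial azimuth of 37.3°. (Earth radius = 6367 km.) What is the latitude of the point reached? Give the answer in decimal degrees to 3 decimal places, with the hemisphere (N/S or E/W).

δ = d/R = 722.1/6367 = 0.113413 rad
φ₂ = arcsin(sin φ₁ cos δ + cos φ₁ sin δ cos θ)
   = arcsin(-0.87490·0.99358 + 0.48430·0.11317·0.79547) = -55.65770°
λ₂ = λ₁ + atan2(sin θ sin δ cos φ₁, cos δ − sin φ₁ sin φ₂) = 34.32558°

55.658°S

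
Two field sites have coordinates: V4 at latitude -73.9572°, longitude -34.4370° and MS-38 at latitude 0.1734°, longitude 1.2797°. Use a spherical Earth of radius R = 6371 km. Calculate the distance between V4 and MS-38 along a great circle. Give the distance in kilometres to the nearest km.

8585 km

Δφ = 74.1306°,  Δλ = 35.7167°
a = sin²(Δφ/2) + cos φ₁ cos φ₂ sin²(Δλ/2) = 0.389266
c = 2·arcsin(√a) = 1.347478 rad = 77.2048°
d = R·c = 6371 × 1.347478 = 8584.8 km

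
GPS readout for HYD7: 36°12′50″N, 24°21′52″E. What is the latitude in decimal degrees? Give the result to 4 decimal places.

36° + 12′/60 + 50″/3600 = 36 + 0.20000 + 0.01389 = 36.2139°

36.2139°N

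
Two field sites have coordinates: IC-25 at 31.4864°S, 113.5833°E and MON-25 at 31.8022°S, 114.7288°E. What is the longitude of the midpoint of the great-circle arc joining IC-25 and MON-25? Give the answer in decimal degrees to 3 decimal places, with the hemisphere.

114.155°E

Bx = cos φ₂ cos Δλ = 0.849703,  By = cos φ₂ sin Δλ = 0.016990
φₘ = atan2(sin φ₁ + sin φ₂, √((cos φ₁ + Bx)² + By²)) = -31.64558°
λₘ = λ₁ + atan2(By, cos φ₁ + Bx) = 114.15508°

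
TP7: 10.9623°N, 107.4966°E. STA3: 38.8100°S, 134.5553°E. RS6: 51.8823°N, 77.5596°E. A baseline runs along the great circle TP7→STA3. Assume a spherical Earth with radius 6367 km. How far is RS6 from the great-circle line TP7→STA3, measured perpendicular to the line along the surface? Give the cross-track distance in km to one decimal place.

δ₁₃ = central angle TP7→RS6 = 0.830147 rad  (haversine)
θ₁₃ = bearing TP7→RS6 = 335.330°,  θ₁₂ = bearing TP7→STA3 = 154.622°
dₓₜ = R·arcsin(sin δ₁₃ · sin(θ₁₃ − θ₁₂)) = 6367·arcsin(0.73803·sin(180.708°)) = -58.027 km
|dₓₜ| = 58.027 km

58.0 km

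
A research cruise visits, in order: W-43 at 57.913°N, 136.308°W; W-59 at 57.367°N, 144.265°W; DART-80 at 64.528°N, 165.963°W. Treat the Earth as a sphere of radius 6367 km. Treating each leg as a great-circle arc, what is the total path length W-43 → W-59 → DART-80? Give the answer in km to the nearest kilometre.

1881 km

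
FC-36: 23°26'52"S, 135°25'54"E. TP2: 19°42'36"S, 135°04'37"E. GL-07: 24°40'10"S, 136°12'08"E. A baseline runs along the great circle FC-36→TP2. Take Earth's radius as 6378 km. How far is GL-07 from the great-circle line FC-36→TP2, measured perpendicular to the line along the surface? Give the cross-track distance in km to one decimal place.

65.5 km

FC-36: φ = -23.44778°, λ = +135.43167°
TP2: φ = -19.71000°, λ = +135.07694°
GL-07: φ = -24.66944°, λ = +136.20222°
δ₁₃ = central angle FC-36→GL-07 = 0.024606 rad  (haversine)
θ₁₃ = bearing FC-36→GL-07 = 150.217°,  θ₁₂ = bearing FC-36→TP2 = 354.891°
dₓₜ = R·arcsin(sin δ₁₃ · sin(θ₁₃ − θ₁₂)) = 6378·arcsin(0.02460·sin(-204.674°)) = 65.507 km
|dₓₜ| = 65.507 km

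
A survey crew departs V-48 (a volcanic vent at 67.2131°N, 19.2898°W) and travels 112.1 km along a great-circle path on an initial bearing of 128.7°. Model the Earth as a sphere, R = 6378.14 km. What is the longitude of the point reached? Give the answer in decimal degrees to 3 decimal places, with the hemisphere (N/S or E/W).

17.313°W

δ = d/R = 112.1/6378.14 = 0.017576 rad
φ₂ = arcsin(sin φ₁ cos δ + cos φ₁ sin δ cos θ)
   = arcsin(0.92195·0.99985 + 0.38730·0.01757·-0.62524) = 66.57099°
λ₂ = λ₁ + atan2(sin θ sin δ cos φ₁, cos δ − sin φ₁ sin φ₂) = -17.31296°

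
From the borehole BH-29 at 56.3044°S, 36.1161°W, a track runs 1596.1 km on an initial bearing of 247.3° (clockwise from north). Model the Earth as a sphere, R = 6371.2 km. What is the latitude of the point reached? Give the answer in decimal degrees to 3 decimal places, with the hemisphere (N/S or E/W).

δ = d/R = 1596.1/6371.2 = 0.250518 rad
φ₂ = arcsin(sin φ₁ cos δ + cos φ₁ sin δ cos θ)
   = arcsin(-0.83200·0.96878 + 0.55478·0.24791·-0.38591) = -59.21570°
λ₂ = λ₁ + atan2(sin θ sin δ cos φ₁, cos δ − sin φ₁ sin φ₂) = -62.65803°

59.216°S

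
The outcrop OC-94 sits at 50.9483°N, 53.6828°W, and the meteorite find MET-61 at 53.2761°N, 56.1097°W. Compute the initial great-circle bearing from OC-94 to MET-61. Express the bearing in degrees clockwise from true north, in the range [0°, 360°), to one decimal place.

328.3°

Δλ = -2.4269°
y = sin Δλ · cos φ₂ = -0.025320
x = cos φ₁ sin φ₂ − sin φ₁ cos φ₂ cos Δλ = 0.041033
θ = atan2(y, x) = -31.6776° → 328.3224° (mod 360°)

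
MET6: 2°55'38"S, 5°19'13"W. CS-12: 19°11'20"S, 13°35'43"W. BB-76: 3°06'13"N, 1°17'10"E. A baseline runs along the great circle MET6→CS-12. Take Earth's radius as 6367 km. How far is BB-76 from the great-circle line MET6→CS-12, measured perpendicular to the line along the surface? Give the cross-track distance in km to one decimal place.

367.7 km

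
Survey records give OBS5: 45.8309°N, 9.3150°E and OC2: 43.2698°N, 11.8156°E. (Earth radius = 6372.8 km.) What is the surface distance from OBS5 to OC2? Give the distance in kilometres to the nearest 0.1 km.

Δφ = -2.5611°,  Δλ = 2.5006°
a = sin²(Δφ/2) + cos φ₁ cos φ₂ sin²(Δλ/2) = 0.000741
c = 2·arcsin(√a) = 0.054449 rad = 3.1197°
d = R·c = 6372.8 × 0.054449 = 347.0 km

347.0 km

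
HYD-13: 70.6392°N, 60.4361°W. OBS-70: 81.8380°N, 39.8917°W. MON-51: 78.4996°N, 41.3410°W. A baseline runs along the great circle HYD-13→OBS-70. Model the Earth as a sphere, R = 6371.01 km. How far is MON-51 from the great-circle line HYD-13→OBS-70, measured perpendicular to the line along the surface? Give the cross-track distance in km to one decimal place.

δ₁₃ = central angle HYD-13→MON-51 = 0.161623 rad  (haversine)
θ₁₃ = bearing HYD-13→MON-51 = 23.911°,  θ₁₂ = bearing HYD-13→OBS-70 = 13.807°
dₓₜ = R·arcsin(sin δ₁₃ · sin(θ₁₃ − θ₁₂)) = 6371.01·arcsin(0.16092·sin(10.103°)) = 179.876 km
|dₓₜ| = 179.876 km

179.9 km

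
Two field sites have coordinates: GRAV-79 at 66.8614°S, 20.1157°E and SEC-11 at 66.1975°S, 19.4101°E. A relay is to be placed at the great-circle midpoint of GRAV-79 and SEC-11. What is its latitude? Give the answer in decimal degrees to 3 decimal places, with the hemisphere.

Bx = cos φ₂ cos Δλ = 0.403555,  By = cos φ₂ sin Δλ = -0.004970
φₘ = atan2(sin φ₁ + sin φ₂, √((cos φ₁ + Bx)² + By²)) = -66.52985°
λₘ = λ₁ + atan2(By, cos φ₁ + Bx) = 19.75819°

66.530°S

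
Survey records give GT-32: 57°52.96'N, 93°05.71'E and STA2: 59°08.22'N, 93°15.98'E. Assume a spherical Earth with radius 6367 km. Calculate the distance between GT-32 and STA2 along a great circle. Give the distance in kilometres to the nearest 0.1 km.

GT-32: φ = +57.88267°, λ = +93.09517°
STA2: φ = +59.13700°, λ = +93.26633°
Δφ = 1.2543°,  Δλ = 0.1712°
a = sin²(Δφ/2) + cos φ₁ cos φ₂ sin²(Δλ/2) = 0.000120
c = 2·arcsin(√a) = 0.021948 rad = 1.2575°
d = R·c = 6367 × 0.021948 = 139.7 km

139.7 km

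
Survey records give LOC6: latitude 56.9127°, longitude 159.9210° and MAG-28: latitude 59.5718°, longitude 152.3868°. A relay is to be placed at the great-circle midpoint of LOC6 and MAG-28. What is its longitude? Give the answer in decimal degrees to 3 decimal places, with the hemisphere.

Bx = cos φ₂ cos Δλ = 0.502086,  By = cos φ₂ sin Δλ = -0.066406
φₘ = atan2(sin φ₁ + sin φ₂, √((cos φ₁ + Bx)² + By²)) = 58.29761°
λₘ = λ₁ + atan2(By, cos φ₁ + Bx) = 156.29535°

156.295°E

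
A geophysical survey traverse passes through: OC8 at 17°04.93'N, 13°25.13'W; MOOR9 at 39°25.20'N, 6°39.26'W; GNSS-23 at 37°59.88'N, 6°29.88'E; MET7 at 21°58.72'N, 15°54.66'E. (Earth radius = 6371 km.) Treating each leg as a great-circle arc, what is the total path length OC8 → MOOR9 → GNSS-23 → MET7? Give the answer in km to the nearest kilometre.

5716 km

OC8: φ = +17.08217°, λ = -13.41883°
MOOR9: φ = +39.42000°, λ = -6.65433°
GNSS-23: φ = +37.99800°, λ = +6.49800°
MET7: φ = +21.97867°, λ = +15.91100°
OC8→MOOR9: c = 0.403179 rad, d = 2568.65 km
MOOR9→GNSS-23: c = 0.180671 rad, d = 1151.06 km
GNSS-23→MET7: c = 0.313276 rad, d = 1995.88 km
Total = 2568.65 + 1151.06 + 1995.88 = 5715.59 km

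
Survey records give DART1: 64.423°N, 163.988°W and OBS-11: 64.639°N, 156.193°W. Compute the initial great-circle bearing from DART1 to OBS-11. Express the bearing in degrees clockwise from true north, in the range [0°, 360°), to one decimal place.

Δλ = 7.7950°
y = sin Δλ · cos φ₂ = 0.058093
x = cos φ₁ sin φ₂ − sin φ₁ cos φ₂ cos Δλ = 0.007340
θ = atan2(y, x) = 82.7990° → 82.7990° (mod 360°)

82.8°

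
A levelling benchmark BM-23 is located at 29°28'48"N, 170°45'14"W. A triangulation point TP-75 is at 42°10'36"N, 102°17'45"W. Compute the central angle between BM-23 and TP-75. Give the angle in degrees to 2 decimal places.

55.44°

BM-23: φ = +29.48000°, λ = -170.75389°
TP-75: φ = +42.17667°, λ = -102.29583°
Δφ = 12.6967°,  Δλ = 68.4581°
a = sin²(Δφ/2) + cos φ₁ cos φ₂ sin²(Δλ/2) = 0.216351
c = 2·arcsin(√a) = 0.967575 rad = 55.4380°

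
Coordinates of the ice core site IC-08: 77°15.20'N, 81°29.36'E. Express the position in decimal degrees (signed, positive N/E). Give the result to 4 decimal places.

lat: 77.2533° N → +77.2533°
lon: 81.4893° E → +81.4893°

+77.2533°, +81.4893°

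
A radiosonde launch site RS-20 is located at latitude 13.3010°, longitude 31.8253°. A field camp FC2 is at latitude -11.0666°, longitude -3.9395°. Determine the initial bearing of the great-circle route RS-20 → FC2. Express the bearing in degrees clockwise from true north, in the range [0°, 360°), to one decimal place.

237.2°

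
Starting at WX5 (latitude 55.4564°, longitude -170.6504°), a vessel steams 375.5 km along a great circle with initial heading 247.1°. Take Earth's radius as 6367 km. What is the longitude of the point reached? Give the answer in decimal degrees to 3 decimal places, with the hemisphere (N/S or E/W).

δ = d/R = 375.5/6367 = 0.058976 rad
φ₂ = arcsin(sin φ₁ cos δ + cos φ₁ sin δ cos θ)
   = arcsin(0.82369·0.99826 + 0.56703·0.05894·-0.38912) = 54.02346°
λ₂ = λ₁ + atan2(sin θ sin δ cos φ₁, cos δ − sin φ₁ sin φ₂) = -175.95362°

175.954°W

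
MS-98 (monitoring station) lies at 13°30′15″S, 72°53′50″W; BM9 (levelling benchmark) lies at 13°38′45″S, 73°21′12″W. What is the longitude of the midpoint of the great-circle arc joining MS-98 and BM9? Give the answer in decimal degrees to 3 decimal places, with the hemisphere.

73.125°W

MS-98: φ = -13.50417°, λ = -72.89722°
BM9: φ = -13.64583°, λ = -73.35333°
Bx = cos φ₂ cos Δλ = 0.971742,  By = cos φ₂ sin Δλ = -0.007736
φₘ = atan2(sin φ₁ + sin φ₂, √((cos φ₁ + Bx)² + By²)) = -13.57510°
λₘ = λ₁ + atan2(By, cos φ₁ + Bx) = -73.12521°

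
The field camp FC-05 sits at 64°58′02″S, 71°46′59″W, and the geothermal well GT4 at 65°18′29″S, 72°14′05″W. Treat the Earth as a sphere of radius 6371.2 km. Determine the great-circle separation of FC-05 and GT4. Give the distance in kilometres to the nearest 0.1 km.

FC-05: φ = -64.96722°, λ = -71.78306°
GT4: φ = -65.30806°, λ = -72.23472°
Δφ = -0.3408°,  Δλ = -0.4517°
a = sin²(Δφ/2) + cos φ₁ cos φ₂ sin²(Δλ/2) = 0.000012
c = 2·arcsin(√a) = 0.006810 rad = 0.3902°
d = R·c = 6371.2 × 0.006810 = 43.4 km

43.4 km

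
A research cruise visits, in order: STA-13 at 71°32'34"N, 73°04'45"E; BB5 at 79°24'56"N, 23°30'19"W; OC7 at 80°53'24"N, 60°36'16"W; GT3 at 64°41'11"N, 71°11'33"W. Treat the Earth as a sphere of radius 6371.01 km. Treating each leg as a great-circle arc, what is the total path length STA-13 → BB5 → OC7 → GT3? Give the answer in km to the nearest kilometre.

5009 km

STA-13: φ = +71.54278°, λ = +73.07917°
BB5: φ = +79.41556°, λ = -23.50528°
OC7: φ = +80.89000°, λ = -60.60444°
GT3: φ = +64.68639°, λ = -71.19250°
STA-13→BB5: c = 0.387776 rad, d = 2470.52 km
BB5→OC7: c = 0.111572 rad, d = 710.82 km
OC7→GT3: c = 0.286908 rad, d = 1827.89 km
Total = 2470.52 + 710.82 + 1827.89 = 5009.24 km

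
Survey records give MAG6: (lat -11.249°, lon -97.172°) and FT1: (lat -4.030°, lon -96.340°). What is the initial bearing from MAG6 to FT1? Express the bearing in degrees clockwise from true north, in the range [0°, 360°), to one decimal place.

6.6°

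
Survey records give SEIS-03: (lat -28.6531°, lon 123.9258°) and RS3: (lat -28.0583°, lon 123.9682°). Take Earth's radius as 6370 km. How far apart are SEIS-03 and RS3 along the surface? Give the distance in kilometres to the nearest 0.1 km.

Δφ = 0.5948°,  Δλ = 0.0424°
a = sin²(Δφ/2) + cos φ₁ cos φ₂ sin²(Δλ/2) = 0.000027
c = 2·arcsin(√a) = 0.010402 rad = 0.5960°
d = R·c = 6370 × 0.010402 = 66.3 km

66.3 km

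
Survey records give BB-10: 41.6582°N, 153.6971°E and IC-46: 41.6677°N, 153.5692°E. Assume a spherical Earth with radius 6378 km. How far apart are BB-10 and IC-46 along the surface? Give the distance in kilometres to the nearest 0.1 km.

10.7 km

Δφ = 0.0095°,  Δλ = -0.1279°
a = sin²(Δφ/2) + cos φ₁ cos φ₂ sin²(Δλ/2) = 0.000001
c = 2·arcsin(√a) = 0.001676 rad = 0.0960°
d = R·c = 6378 × 0.001676 = 10.7 km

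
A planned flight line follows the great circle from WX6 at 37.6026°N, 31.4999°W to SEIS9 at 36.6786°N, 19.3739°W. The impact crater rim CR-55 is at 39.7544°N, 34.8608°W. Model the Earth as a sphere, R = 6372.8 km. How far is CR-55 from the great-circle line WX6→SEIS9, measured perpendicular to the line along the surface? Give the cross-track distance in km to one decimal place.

235.5 km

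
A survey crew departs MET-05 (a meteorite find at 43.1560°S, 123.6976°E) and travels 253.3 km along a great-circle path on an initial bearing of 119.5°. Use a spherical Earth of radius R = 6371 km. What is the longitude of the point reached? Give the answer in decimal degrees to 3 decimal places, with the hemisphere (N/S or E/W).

δ = d/R = 253.3/6371 = 0.039758 rad
φ₂ = arcsin(sin φ₁ cos δ + cos φ₁ sin δ cos θ)
   = arcsin(-0.68399·0.99921 + 0.72949·0.03975·-0.49242) = -44.24475°
λ₂ = λ₁ + atan2(sin θ sin δ cos φ₁, cos δ − sin φ₁ sin φ₂) = 126.46560°

126.466°E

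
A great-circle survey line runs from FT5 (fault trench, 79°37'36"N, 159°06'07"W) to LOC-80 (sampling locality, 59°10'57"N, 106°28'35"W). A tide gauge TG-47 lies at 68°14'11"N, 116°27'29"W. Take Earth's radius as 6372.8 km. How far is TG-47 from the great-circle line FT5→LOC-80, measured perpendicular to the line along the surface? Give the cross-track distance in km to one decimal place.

46.2 km

FT5: φ = +79.62667°, λ = -159.10194°
LOC-80: φ = +59.18250°, λ = -106.47639°
TG-47: φ = +68.23639°, λ = -116.45806°
δ₁₃ = central angle FT5→TG-47 = 0.274167 rad  (haversine)
θ₁₃ = bearing FT5→TG-47 = 111.915°,  θ₁₂ = bearing FT5→LOC-80 = 110.382°
dₓₜ = R·arcsin(sin δ₁₃ · sin(θ₁₃ − θ₁₂)) = 6372.8·arcsin(0.27074·sin(1.534°)) = 46.175 km
|dₓₜ| = 46.175 km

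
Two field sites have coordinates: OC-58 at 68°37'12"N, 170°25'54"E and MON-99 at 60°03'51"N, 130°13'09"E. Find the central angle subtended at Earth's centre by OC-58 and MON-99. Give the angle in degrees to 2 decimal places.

18.94°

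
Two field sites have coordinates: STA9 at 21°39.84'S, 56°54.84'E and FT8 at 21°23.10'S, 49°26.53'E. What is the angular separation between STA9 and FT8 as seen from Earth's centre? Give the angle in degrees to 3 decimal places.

6.956°

STA9: φ = -21.66400°, λ = +56.91400°
FT8: φ = -21.38500°, λ = +49.44217°
Δφ = 0.2790°,  Δλ = -7.4718°
a = sin²(Δφ/2) + cos φ₁ cos φ₂ sin²(Δλ/2) = 0.003680
c = 2·arcsin(√a) = 0.121399 rad = 6.9557°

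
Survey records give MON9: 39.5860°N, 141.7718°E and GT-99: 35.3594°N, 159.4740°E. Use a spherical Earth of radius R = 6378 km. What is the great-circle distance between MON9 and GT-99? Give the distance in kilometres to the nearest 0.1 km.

Δφ = -4.2266°,  Δλ = 17.7022°
a = sin²(Δφ/2) + cos φ₁ cos φ₂ sin²(Δλ/2) = 0.016240
c = 2·arcsin(√a) = 0.255566 rad = 14.6429°
d = R·c = 6378 × 0.255566 = 1630.0 km

1630.0 km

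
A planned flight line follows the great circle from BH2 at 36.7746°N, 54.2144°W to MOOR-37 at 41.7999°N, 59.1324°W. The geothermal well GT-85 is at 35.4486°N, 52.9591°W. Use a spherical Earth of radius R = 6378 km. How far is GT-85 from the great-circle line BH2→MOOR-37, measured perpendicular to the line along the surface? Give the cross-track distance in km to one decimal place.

7.0 km

δ₁₃ = central angle BH2→GT-85 = 0.029135 rad  (haversine)
θ₁₃ = bearing BH2→GT-85 = 142.220°,  θ₁₂ = bearing BH2→MOOR-37 = 324.391°
dₓₜ = R·arcsin(sin δ₁₃ · sin(θ₁₃ − θ₁₂)) = 6378·arcsin(0.02913·sin(-182.171°)) = 7.039 km
|dₓₜ| = 7.039 km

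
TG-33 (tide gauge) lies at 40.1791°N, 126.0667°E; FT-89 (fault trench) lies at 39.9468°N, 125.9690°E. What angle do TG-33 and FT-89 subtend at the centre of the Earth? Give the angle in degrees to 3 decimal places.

0.244°

Δφ = -0.2323°,  Δλ = -0.0977°
a = sin²(Δφ/2) + cos φ₁ cos φ₂ sin²(Δλ/2) = 0.000005
c = 2·arcsin(√a) = 0.004259 rad = 0.2440°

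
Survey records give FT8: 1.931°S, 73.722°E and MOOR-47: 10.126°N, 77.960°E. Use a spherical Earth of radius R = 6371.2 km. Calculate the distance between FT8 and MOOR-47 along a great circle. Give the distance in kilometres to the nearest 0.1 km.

Δφ = 12.0570°,  Δλ = 4.2380°
a = sin²(Δφ/2) + cos φ₁ cos φ₂ sin²(Δλ/2) = 0.012375
c = 2·arcsin(√a) = 0.222947 rad = 12.7739°
d = R·c = 6371.2 × 0.222947 = 1420.4 km

1420.4 km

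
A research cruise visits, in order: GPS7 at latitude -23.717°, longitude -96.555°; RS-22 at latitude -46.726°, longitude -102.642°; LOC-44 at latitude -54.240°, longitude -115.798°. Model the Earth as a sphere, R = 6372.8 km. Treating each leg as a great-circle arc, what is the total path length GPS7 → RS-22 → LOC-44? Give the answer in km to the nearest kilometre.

GPS7→RS-22: c = 0.410541 rad, d = 2616.29 km
RS-22→LOC-44: c = 0.195766 rad, d = 1247.58 km
Total = 2616.29 + 1247.58 = 3863.87 km

3864 km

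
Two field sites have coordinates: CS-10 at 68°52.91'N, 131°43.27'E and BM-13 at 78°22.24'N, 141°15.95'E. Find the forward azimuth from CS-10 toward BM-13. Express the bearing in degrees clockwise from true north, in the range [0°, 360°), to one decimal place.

11.3°

CS-10: φ = +68.88183°, λ = +131.72117°
BM-13: φ = +78.37067°, λ = +141.26583°
Δλ = 9.5447°
y = sin Δλ · cos φ₂ = 0.033425
x = cos φ₁ sin φ₂ − sin φ₁ cos φ₂ cos Δλ = 0.167459
θ = atan2(y, x) = 11.2880° → 11.2880° (mod 360°)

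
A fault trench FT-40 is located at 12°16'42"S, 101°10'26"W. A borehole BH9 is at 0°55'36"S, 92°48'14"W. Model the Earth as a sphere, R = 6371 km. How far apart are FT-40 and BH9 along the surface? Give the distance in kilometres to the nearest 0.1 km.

1563.7 km

FT-40: φ = -12.27833°, λ = -101.17389°
BH9: φ = -0.92667°, λ = -92.80389°
Δφ = 11.3517°,  Δλ = 8.3700°
a = sin²(Δφ/2) + cos φ₁ cos φ₂ sin²(Δλ/2) = 0.014984
c = 2·arcsin(√a) = 0.245437 rad = 14.0625°
d = R·c = 6371 × 0.245437 = 1563.7 km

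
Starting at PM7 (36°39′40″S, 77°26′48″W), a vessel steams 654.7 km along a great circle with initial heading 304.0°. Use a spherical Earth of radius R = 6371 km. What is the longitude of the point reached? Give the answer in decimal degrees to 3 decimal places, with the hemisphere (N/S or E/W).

83.282°W

PM7: φ = -36.66111°, λ = -77.44667°
δ = d/R = 654.7/6371 = 0.102763 rad
φ₂ = arcsin(sin φ₁ cos δ + cos φ₁ sin δ cos θ)
   = arcsin(-0.59708·0.99472 + 0.80218·0.10258·0.55919) = -33.22412°
λ₂ = λ₁ + atan2(sin θ sin δ cos φ₁, cos δ − sin φ₁ sin φ₂) = -83.28158°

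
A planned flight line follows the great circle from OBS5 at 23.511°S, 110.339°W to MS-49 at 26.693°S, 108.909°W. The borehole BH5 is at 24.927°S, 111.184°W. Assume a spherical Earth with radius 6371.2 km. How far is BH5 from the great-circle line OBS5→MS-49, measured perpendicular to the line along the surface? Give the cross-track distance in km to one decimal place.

137.8 km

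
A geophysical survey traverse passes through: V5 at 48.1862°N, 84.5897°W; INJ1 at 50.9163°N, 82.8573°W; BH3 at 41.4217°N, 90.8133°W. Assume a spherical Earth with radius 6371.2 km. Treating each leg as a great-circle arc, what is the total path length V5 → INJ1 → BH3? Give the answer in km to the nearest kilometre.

1547 km

V5→INJ1: c = 0.051525 rad, d = 328.28 km
INJ1→BH3: c = 0.191338 rad, d = 1219.05 km
Total = 328.28 + 1219.05 = 1547.33 km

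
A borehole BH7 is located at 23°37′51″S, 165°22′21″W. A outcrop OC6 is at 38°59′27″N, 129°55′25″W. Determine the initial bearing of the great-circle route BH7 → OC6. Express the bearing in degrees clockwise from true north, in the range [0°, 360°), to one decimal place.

28.5°

BH7: φ = -23.63083°, λ = -165.37250°
OC6: φ = +38.99083°, λ = -129.92361°
Δλ = 35.4489°
y = sin Δλ · cos φ₂ = 0.450785
x = cos φ₁ sin φ₂ − sin φ₁ cos φ₂ cos Δλ = 0.830238
θ = atan2(y, x) = 28.5001° → 28.5001° (mod 360°)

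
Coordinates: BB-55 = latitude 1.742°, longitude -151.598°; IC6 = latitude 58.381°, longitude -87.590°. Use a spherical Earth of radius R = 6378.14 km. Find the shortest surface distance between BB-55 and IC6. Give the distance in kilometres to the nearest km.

8371 km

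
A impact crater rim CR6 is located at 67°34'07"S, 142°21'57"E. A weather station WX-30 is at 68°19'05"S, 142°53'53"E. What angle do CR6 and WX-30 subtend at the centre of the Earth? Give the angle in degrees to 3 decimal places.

0.776°

CR6: φ = -67.56861°, λ = +142.36583°
WX-30: φ = -68.31806°, λ = +142.89806°
Δφ = -0.7494°,  Δλ = 0.5322°
a = sin²(Δφ/2) + cos φ₁ cos φ₂ sin²(Δλ/2) = 0.000046
c = 2·arcsin(√a) = 0.013537 rad = 0.7756°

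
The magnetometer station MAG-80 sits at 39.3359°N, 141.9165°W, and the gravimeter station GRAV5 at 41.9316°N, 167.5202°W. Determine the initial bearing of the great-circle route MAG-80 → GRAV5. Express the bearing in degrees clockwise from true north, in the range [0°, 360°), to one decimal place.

Δλ = -25.6037°
y = sin Δλ · cos φ₂ = -0.321491
x = cos φ₁ sin φ₂ − sin φ₁ cos φ₂ cos Δλ = 0.091593
θ = atan2(y, x) = -74.0977° → 285.9023° (mod 360°)

285.9°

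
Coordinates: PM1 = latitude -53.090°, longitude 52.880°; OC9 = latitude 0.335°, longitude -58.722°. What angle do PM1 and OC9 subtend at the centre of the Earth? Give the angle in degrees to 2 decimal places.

Δφ = 53.4250°,  Δλ = -111.6020°
a = sin²(Δφ/2) + cos φ₁ cos φ₂ sin²(Δλ/2) = 0.612886
c = 2·arcsin(√a) = 1.798531 rad = 103.0483°

103.05°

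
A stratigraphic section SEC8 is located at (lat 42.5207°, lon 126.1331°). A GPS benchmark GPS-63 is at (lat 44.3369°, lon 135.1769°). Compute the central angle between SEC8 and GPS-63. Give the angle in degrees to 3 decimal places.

6.810°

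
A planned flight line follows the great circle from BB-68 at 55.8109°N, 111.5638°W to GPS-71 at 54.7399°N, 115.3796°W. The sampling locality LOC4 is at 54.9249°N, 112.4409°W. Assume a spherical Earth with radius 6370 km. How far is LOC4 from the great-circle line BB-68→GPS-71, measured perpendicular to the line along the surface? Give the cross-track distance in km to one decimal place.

65.8 km

δ₁₃ = central angle BB-68→LOC4 = 0.017743 rad  (haversine)
θ₁₃ = bearing BB-68→LOC4 = 209.724°,  θ₁₂ = bearing BB-68→GPS-71 = 245.346°
dₓₜ = R·arcsin(sin δ₁₃ · sin(θ₁₃ − θ₁₂)) = 6370·arcsin(0.01774·sin(-35.623°)) = -65.826 km
|dₓₜ| = 65.826 km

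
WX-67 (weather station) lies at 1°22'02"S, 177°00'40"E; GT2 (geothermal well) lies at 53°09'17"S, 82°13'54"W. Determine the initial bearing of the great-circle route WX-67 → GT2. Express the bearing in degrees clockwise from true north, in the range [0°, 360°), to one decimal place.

143.7°

WX-67: φ = -1.36722°, λ = +177.01111°
GT2: φ = -53.15472°, λ = -82.23167°
Δλ = 100.7572°
y = sin Δλ · cos φ₂ = 0.589118
x = cos φ₁ sin φ₂ − sin φ₁ cos φ₂ cos Δλ = -0.802700
θ = atan2(y, x) = 143.7243° → 143.7243° (mod 360°)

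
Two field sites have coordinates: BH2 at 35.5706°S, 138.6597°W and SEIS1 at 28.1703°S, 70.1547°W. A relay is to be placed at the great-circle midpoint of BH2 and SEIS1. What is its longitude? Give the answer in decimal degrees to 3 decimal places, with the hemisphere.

102.839°W

Bx = cos φ₂ cos Δλ = 0.323017,  By = cos φ₂ sin Δλ = 0.820236
φₘ = atan2(sin φ₁ + sin φ₂, √((cos φ₁ + Bx)² + By²)) = -36.93962°
λₘ = λ₁ + atan2(By, cos φ₁ + Bx) = -102.83891°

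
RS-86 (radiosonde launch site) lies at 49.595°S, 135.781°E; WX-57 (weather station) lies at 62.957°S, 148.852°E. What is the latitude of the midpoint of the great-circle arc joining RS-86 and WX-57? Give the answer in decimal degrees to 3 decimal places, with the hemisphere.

56.443°S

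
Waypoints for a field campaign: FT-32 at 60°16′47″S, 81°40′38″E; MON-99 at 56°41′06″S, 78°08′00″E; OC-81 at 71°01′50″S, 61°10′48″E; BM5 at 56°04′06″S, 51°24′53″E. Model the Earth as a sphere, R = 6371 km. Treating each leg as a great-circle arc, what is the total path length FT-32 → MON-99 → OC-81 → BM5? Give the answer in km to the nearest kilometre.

FT-32: φ = -60.27972°, λ = +81.67722°
MON-99: φ = -56.68500°, λ = +78.13333°
OC-81: φ = -71.03056°, λ = +61.18000°
BM5: φ = -56.06833°, λ = +51.41472°
FT-32→MON-99: c = 0.070558 rad, d = 449.53 km
MON-99→OC-81: c = 0.279983 rad, d = 1783.77 km
OC-81→BM5: c = 0.271136 rad, d = 1727.41 km
Total = 449.53 + 1783.77 + 1727.41 = 3960.71 km

3961 km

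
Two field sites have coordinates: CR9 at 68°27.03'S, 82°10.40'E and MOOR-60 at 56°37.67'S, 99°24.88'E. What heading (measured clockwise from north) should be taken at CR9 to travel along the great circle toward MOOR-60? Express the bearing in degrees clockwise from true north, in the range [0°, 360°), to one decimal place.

41.9°

CR9: φ = -68.45050°, λ = +82.17333°
MOOR-60: φ = -56.62783°, λ = +99.41467°
Δλ = 17.2413°
y = sin Δλ · cos φ₂ = 0.163041
x = cos φ₁ sin φ₂ − sin φ₁ cos φ₂ cos Δλ = 0.181893
θ = atan2(y, x) = 41.8716° → 41.8716° (mod 360°)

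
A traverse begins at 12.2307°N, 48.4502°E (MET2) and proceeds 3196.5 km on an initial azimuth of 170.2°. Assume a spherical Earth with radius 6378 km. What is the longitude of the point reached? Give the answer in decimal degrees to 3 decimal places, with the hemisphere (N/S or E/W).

53.332°E

δ = d/R = 3196.5/6378 = 0.501176 rad
φ₂ = arcsin(sin φ₁ cos δ + cos φ₁ sin δ cos θ)
   = arcsin(0.21185·0.87702 + 0.97730·0.48046·-0.98541) = -16.07559°
λ₂ = λ₁ + atan2(sin θ sin δ cos φ₁, cos δ − sin φ₁ sin φ₂) = 53.33234°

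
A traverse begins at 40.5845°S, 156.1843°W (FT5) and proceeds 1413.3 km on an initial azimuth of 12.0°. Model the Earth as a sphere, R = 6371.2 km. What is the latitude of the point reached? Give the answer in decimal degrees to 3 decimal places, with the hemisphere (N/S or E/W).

δ = d/R = 1413.3/6371.2 = 0.221826 rad
φ₂ = arcsin(sin φ₁ cos δ + cos φ₁ sin δ cos θ)
   = arcsin(-0.65057·0.97550 + 0.75945·0.22001·0.97815) = -28.11171°
λ₂ = λ₁ + atan2(sin θ sin δ cos φ₁, cos δ − sin φ₁ sin φ₂) = -153.21155°

28.112°S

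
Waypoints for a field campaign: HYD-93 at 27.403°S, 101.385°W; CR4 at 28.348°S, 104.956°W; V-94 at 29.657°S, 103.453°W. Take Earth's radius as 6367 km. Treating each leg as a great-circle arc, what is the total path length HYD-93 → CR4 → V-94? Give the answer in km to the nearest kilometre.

HYD-93→CR4: c = 0.057507 rad, d = 366.14 km
CR4→V-94: c = 0.032377 rad, d = 206.14 km
Total = 366.14 + 206.14 = 572.29 km

572 km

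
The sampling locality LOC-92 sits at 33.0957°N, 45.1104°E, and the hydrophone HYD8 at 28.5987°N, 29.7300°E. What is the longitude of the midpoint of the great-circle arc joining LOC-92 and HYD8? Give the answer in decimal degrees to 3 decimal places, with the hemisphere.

37.239°E

Bx = cos φ₂ cos Δλ = 0.846550,  By = cos φ₂ sin Δλ = -0.232867
φₘ = atan2(sin φ₁ + sin φ₂, √((cos φ₁ + Bx)² + By²)) = 31.07543°
λₘ = λ₁ + atan2(By, cos φ₁ + Bx) = 37.23878°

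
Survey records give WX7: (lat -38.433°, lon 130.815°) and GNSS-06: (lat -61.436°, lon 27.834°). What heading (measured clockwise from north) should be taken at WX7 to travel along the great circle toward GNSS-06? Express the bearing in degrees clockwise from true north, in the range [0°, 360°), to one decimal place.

211.7°

Δλ = -102.9810°
y = sin Δλ · cos φ₂ = -0.465921
x = cos φ₁ sin φ₂ − sin φ₁ cos φ₂ cos Δλ = -0.754753
θ = atan2(y, x) = -148.3123° → 211.6877° (mod 360°)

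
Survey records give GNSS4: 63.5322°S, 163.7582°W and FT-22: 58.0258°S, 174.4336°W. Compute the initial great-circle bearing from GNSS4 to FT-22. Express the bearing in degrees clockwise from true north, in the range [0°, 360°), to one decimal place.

311.8°

Δλ = -10.6754°
y = sin Δλ · cos φ₂ = -0.098094
x = cos φ₁ sin φ₂ − sin φ₁ cos φ₂ cos Δλ = 0.087753
θ = atan2(y, x) = -48.1849° → 311.8151° (mod 360°)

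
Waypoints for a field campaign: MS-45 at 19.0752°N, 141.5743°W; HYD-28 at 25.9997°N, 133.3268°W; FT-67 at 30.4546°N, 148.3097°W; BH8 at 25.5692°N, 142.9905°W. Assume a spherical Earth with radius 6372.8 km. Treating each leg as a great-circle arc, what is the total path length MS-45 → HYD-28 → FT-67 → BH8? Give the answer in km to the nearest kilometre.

MS-45→HYD-28: c = 0.179570 rad, d = 1144.36 km
HYD-28→FT-67: c = 0.242926 rad, d = 1548.12 km
FT-67→BH8: c = 0.118235 rad, d = 753.49 km
Total = 1144.36 + 1548.12 + 753.49 = 3445.97 km

3446 km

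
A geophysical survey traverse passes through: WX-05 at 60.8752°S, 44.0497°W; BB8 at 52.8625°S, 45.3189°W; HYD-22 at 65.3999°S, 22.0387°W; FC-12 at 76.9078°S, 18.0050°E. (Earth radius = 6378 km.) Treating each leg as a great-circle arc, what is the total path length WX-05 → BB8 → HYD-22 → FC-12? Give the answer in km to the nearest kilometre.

4661 km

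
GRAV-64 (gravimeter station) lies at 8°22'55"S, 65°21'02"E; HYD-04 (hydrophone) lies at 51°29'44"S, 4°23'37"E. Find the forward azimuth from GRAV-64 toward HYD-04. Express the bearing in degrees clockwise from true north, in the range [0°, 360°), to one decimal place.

216.7°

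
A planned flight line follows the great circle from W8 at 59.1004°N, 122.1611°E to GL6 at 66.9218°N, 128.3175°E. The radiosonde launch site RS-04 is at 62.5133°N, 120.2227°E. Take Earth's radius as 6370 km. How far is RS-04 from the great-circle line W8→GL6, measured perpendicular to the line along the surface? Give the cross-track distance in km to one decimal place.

206.1 km

δ₁₃ = central angle W8→RS-04 = 0.061803 rad  (haversine)
θ₁₃ = bearing W8→RS-04 = 345.359°,  θ₁₂ = bearing W8→GL6 = 16.939°
dₓₜ = R·arcsin(sin δ₁₃ · sin(θ₁₃ − θ₁₂)) = 6370·arcsin(0.06176·sin(328.420°)) = -206.073 km
|dₓₜ| = 206.073 km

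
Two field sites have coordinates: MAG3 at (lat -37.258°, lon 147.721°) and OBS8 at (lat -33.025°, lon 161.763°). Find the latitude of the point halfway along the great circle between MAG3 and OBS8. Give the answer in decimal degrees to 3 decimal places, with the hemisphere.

35.345°S

Bx = cos φ₂ cos Δλ = 0.813379,  By = cos φ₂ sin Δλ = 0.203432
φₘ = atan2(sin φ₁ + sin φ₂, √((cos φ₁ + Bx)² + By²)) = -35.34460°
λₘ = λ₁ + atan2(By, cos φ₁ + Bx) = 154.92556°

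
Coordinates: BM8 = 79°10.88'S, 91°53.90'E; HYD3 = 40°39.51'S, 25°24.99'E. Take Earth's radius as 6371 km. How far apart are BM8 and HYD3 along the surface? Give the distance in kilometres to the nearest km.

5096 km

BM8: φ = -79.18133°, λ = +91.89833°
HYD3: φ = -40.65850°, λ = +25.41650°
Δφ = 38.5228°,  Δλ = -66.4818°
a = sin²(Δφ/2) + cos φ₁ cos φ₂ sin²(Δλ/2) = 0.151606
c = 2·arcsin(√a) = 0.799886 rad = 45.8301°
d = R·c = 6371 × 0.799886 = 5096.1 km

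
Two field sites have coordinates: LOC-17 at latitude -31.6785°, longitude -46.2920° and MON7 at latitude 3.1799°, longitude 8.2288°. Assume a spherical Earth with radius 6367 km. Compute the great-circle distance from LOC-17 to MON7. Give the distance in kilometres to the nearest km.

6929 km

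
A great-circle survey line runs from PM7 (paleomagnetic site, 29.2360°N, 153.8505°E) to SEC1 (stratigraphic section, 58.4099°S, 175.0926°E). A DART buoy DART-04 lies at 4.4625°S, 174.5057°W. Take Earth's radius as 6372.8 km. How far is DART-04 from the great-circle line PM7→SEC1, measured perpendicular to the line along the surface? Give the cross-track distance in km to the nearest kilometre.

δ₁₃ = central angle PM7→DART-04 = 0.791714 rad  (haversine)
θ₁₃ = bearing PM7→DART-04 = 132.687°,  θ₁₂ = bearing PM7→SEC1 = 169.059°
dₓₜ = R·arcsin(sin δ₁₃ · sin(θ₁₃ − θ₁₂)) = 6372.8·arcsin(0.71156·sin(-36.372°)) = -2776.122 km
|dₓₜ| = 2776.122 km

2776 km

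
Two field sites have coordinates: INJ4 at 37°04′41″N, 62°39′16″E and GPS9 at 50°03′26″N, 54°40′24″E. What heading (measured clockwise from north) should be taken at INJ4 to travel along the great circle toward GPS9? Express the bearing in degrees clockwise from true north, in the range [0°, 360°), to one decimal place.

INJ4: φ = +37.07806°, λ = +62.65444°
GPS9: φ = +50.05722°, λ = +54.67333°
Δλ = -7.9811°
y = sin Δλ · cos φ₂ = -0.089143
x = cos φ₁ sin φ₂ − sin φ₁ cos φ₂ cos Δλ = 0.228346
θ = atan2(y, x) = -21.3249° → 338.6751° (mod 360°)

338.7°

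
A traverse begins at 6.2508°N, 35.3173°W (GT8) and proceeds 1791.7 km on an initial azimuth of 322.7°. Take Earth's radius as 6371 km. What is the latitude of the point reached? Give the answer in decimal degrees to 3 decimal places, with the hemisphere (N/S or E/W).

18.909°N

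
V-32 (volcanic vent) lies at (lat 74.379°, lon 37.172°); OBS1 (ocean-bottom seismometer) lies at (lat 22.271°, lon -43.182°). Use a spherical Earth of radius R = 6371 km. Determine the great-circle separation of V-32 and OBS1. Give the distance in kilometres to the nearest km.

7339 km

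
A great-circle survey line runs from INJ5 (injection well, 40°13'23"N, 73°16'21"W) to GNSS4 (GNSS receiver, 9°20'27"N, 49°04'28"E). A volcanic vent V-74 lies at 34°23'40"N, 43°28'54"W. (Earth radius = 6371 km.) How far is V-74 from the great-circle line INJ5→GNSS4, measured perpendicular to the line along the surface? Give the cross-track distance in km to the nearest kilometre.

INJ5: φ = +40.22306°, λ = -73.27250°
GNSS4: φ = +9.34083°, λ = +49.07444°
V-74: φ = +34.39444°, λ = -43.48167°
δ₁₃ = central angle INJ5→V-74 = 0.423718 rad  (haversine)
θ₁₃ = bearing INJ5→V-74 = 94.343°,  θ₁₂ = bearing INJ5→GNSS4 = 60.854°
dₓₜ = R·arcsin(sin δ₁₃ · sin(θ₁₃ − θ₁₂)) = 6371·arcsin(0.41115·sin(33.488°)) = 1458.021 km
|dₓₜ| = 1458.021 km

1458 km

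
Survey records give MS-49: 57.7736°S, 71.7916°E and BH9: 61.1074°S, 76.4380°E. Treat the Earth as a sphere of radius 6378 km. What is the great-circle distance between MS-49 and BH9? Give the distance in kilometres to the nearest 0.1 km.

454.6 km

Δφ = -3.3338°,  Δλ = 4.6464°
a = sin²(Δφ/2) + cos φ₁ cos φ₂ sin²(Δλ/2) = 0.001270
c = 2·arcsin(√a) = 0.071276 rad = 4.0838°
d = R·c = 6378 × 0.071276 = 454.6 km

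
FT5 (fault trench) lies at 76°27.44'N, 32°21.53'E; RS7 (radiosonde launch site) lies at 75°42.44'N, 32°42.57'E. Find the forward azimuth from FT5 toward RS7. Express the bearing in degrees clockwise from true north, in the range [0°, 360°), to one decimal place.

173.4°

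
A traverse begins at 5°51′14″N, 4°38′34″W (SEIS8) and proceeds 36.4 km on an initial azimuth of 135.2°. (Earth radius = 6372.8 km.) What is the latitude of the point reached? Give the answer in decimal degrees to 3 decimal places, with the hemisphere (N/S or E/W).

SEIS8: φ = +5.85389°, λ = -4.64278°
δ = d/R = 36.4/6372.8 = 0.005712 rad
φ₂ = arcsin(sin φ₁ cos δ + cos φ₁ sin δ cos θ)
   = arcsin(0.10199·0.99998 + 0.99479·0.00571·-0.70957) = 5.62163°
λ₂ = λ₁ + atan2(sin θ sin δ cos φ₁, cos δ − sin φ₁ sin φ₂) = -4.41106°

5.622°N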